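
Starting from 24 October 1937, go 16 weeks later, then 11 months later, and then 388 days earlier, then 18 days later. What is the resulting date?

January 8, 1938

Adding 16 weeks (= 112 days) from October 24, 1937:
October has 31 days, so 31 − 24 = 7 days remain after October 24, 1937; 112 − 7 = 105 left.
November 1937 has 30 days: 105 − 30 = 75 left.
December 1937 has 31 days: 75 − 31 = 44 left.
January 1938 has 31 days: 44 − 31 = 13 left.
13 days into February 1938 → February 13, 1938.
Advancing 11 months from February 13, 1938:
month 2 + 11 = 13, which is month 1 of year 1939 → January 1939.
Day 13 is valid in January, giving January 13, 1939.
Subtracting 388 days from January 13, 1939:
Going back 13 days from January 13, 1939 reaches the end of the previous month; 388 − 13 = 375 left.
December 1938 has 31 days: 375 − 31 = 344 left.
November 1938 has 30 days: 344 − 30 = 314 left.
October 1938 has 31 days: 314 − 31 = 283 left.
September 1938 has 30 days: 283 − 30 = 253 left.
August 1938 has 31 days: 253 − 31 = 222 left.
July 1938 has 31 days: 222 − 31 = 191 left.
June 1938 has 30 days: 191 − 30 = 161 left.
May 1938 has 31 days: 161 − 31 = 130 left.
April 1938 has 30 days: 130 − 30 = 100 left.
March 1938 has 31 days: 100 − 31 = 69 left.
February 1938 has 28 days (1938 is not a leap year): 69 − 28 = 41 left.
January 1938 has 31 days: 41 − 31 = 10 left.
December 1937 has 31 days; 31 − 10 = 21 → December 21, 1937.
Adding 18 days from December 21, 1937:
December has 31 days, so 31 − 21 = 10 days remain after December 21, 1937; 18 − 10 = 8 left.
8 days into January 1938 → January 8, 1938.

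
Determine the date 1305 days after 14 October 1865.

May 11, 1869

Advancing 1305 days from October 14, 1865.
October has 31 days, so 31 − 14 = 17 days remain after October 14, 1865; 1305 − 17 = 1288 left.
November 1865 has 30 days: 1288 − 30 = 1258 left.
December 1865 has 31 days: 1258 − 31 = 1227 left.
January 1866 has 31 days: 1227 − 31 = 1196 left.
February 1866 has 28 days (1866 is not a leap year): 1196 − 28 = 1168 left.
March 1866 has 31 days: 1168 − 31 = 1137 left.
April 1866 has 30 days: 1137 − 30 = 1107 left.
May 1866 has 31 days: 1107 − 31 = 1076 left.
June 1866 has 30 days: 1076 − 30 = 1046 left.
July 1866 has 31 days: 1046 − 31 = 1015 left.
August 1866 has 31 days: 1015 − 31 = 984 left.
September 1866 has 30 days: 984 − 30 = 954 left.
October 1866 has 31 days: 954 − 31 = 923 left.
November 1866 has 30 days: 923 − 30 = 893 left.
December 1866 has 31 days: 893 − 31 = 862 left.
January 1867 has 31 days: 862 − 31 = 831 left.
February 1867 has 28 days (1867 is not a leap year): 831 − 28 = 803 left.
March 1867 has 31 days: 803 − 31 = 772 left.
April 1867 has 30 days: 772 − 30 = 742 left.
May 1867 has 31 days: 742 − 31 = 711 left.
June 1867 has 30 days: 711 − 30 = 681 left.
July 1867 has 31 days: 681 − 31 = 650 left.
August 1867 has 31 days: 650 − 31 = 619 left.
September 1867 has 30 days: 619 − 30 = 589 left.
October 1867 has 31 days: 589 − 31 = 558 left.
November 1867 has 30 days: 558 − 30 = 528 left.
December 1867 has 31 days: 528 − 31 = 497 left.
January 1868 has 31 days: 497 − 31 = 466 left.
February 1868 has 29 days (1868 is a leap year): 466 − 29 = 437 left.
March 1868 has 31 days: 437 − 31 = 406 left.
April 1868 has 30 days: 406 − 30 = 376 left.
May 1868 has 31 days: 376 − 31 = 345 left.
June 1868 has 30 days: 345 − 30 = 315 left.
July 1868 has 31 days: 315 − 31 = 284 left.
August 1868 has 31 days: 284 − 31 = 253 left.
September 1868 has 30 days: 253 − 30 = 223 left.
October 1868 has 31 days: 223 − 31 = 192 left.
November 1868 has 30 days: 192 − 30 = 162 left.
December 1868 has 31 days: 162 − 31 = 131 left.
January 1869 has 31 days: 131 − 31 = 100 left.
February 1869 has 28 days (1869 is not a leap year): 100 − 28 = 72 left.
March 1869 has 31 days: 72 − 31 = 41 left.
April 1869 has 30 days: 41 − 30 = 11 left.
11 days into May 1869 → May 11, 1869.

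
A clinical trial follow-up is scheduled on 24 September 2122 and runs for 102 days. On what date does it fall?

Adding 102 days from September 24, 2122.
September has 30 days, so 30 − 24 = 6 days remain after September 24, 2122; 102 − 6 = 96 left.
October 2122 has 31 days: 96 − 31 = 65 left.
November 2122 has 30 days: 65 − 30 = 35 left.
December 2122 has 31 days: 35 − 31 = 4 left.
4 days into January 2123 → January 4, 2123.

January 4, 2123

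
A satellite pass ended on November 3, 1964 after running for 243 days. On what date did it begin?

March 5, 1964

Going back 243 days from November 3, 1964.
Going back 3 days from November 3, 1964 reaches the end of the previous month; 243 − 3 = 240 left.
October 1964 has 31 days: 240 − 31 = 209 left.
September 1964 has 30 days: 209 − 30 = 179 left.
August 1964 has 31 days: 179 − 31 = 148 left.
July 1964 has 31 days: 148 − 31 = 117 left.
June 1964 has 30 days: 117 − 30 = 87 left.
May 1964 has 31 days: 87 − 31 = 56 left.
April 1964 has 30 days: 56 − 30 = 26 left.
March 1964 has 31 days; 31 − 26 = 5 → March 5, 1964.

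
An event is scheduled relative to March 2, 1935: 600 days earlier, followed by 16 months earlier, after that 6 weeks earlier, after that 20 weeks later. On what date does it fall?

June 16, 1932

Counting back 600 days from March 2, 1935:
Going back 2 days from March 2, 1935 reaches the end of the previous month; 600 − 2 = 598 left.
February 1935 has 28 days (1935 is not a leap year): 598 − 28 = 570 left.
January 1935 has 31 days: 570 − 31 = 539 left.
December 1934 has 31 days: 539 − 31 = 508 left.
November 1934 has 30 days: 508 − 30 = 478 left.
October 1934 has 31 days: 478 − 31 = 447 left.
September 1934 has 30 days: 447 − 30 = 417 left.
August 1934 has 31 days: 417 − 31 = 386 left.
July 1934 has 31 days: 386 − 31 = 355 left.
June 1934 has 30 days: 355 − 30 = 325 left.
May 1934 has 31 days: 325 − 31 = 294 left.
April 1934 has 30 days: 294 − 30 = 264 left.
March 1934 has 31 days: 264 − 31 = 233 left.
February 1934 has 28 days (1934 is not a leap year): 233 − 28 = 205 left.
January 1934 has 31 days: 205 − 31 = 174 left.
December 1933 has 31 days: 174 − 31 = 143 left.
November 1933 has 30 days: 143 − 30 = 113 left.
October 1933 has 31 days: 113 − 31 = 82 left.
September 1933 has 30 days: 82 − 30 = 52 left.
August 1933 has 31 days: 52 − 31 = 21 left.
July 1933 has 31 days; 31 − 21 = 10 → July 10, 1933.
Subtracting 16 months from July 10, 1933:
month 7 − 16 = -9, which is month 3 of year 1932 → March 1932.
Day 10 is valid in March, giving March 10, 1932.
Going back 6 weeks (= 42 days) from March 10, 1932:
Going back 10 days from March 10, 1932 reaches the end of the previous month; 42 − 10 = 32 left.
February 1932 has 29 days (1932 is a leap year): 32 − 29 = 3 left.
January 1932 has 31 days; 31 − 3 = 28 → January 28, 1932.
Adding 20 weeks (= 140 days) from January 28, 1932:
January has 31 days, so 31 − 28 = 3 days remain after January 28, 1932; 140 − 3 = 137 left.
February 1932 has 29 days (1932 is a leap year): 137 − 29 = 108 left.
March 1932 has 31 days: 108 − 31 = 77 left.
April 1932 has 30 days: 77 − 30 = 47 left.
May 1932 has 31 days: 47 − 31 = 16 left.
16 days into June 1932 → June 16, 1932.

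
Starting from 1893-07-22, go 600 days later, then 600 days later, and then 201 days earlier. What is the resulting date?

Counting forward 600 days from July 22, 1893:
July has 31 days, so 31 − 22 = 9 days remain after July 22, 1893; 600 − 9 = 591 left.
August 1893 has 31 days: 591 − 31 = 560 left.
September 1893 has 30 days: 560 − 30 = 530 left.
October 1893 has 31 days: 530 − 31 = 499 left.
November 1893 has 30 days: 499 − 30 = 469 left.
December 1893 has 31 days: 469 − 31 = 438 left.
January 1894 has 31 days: 438 − 31 = 407 left.
February 1894 has 28 days (1894 is not a leap year): 407 − 28 = 379 left.
March 1894 has 31 days: 379 − 31 = 348 left.
April 1894 has 30 days: 348 − 30 = 318 left.
May 1894 has 31 days: 318 − 31 = 287 left.
June 1894 has 30 days: 287 − 30 = 257 left.
July 1894 has 31 days: 257 − 31 = 226 left.
August 1894 has 31 days: 226 − 31 = 195 left.
September 1894 has 30 days: 195 − 30 = 165 left.
October 1894 has 31 days: 165 − 31 = 134 left.
November 1894 has 30 days: 134 − 30 = 104 left.
December 1894 has 31 days: 104 − 31 = 73 left.
January 1895 has 31 days: 73 − 31 = 42 left.
February 1895 has 28 days (1895 is not a leap year): 42 − 28 = 14 left.
14 days into March 1895 → March 14, 1895.
Counting forward 600 days from March 14, 1895:
March has 31 days, so 31 − 14 = 17 days remain after March 14, 1895; 600 − 17 = 583 left.
April 1895 has 30 days: 583 − 30 = 553 left.
May 1895 has 31 days: 553 − 31 = 522 left.
June 1895 has 30 days: 522 − 30 = 492 left.
July 1895 has 31 days: 492 − 31 = 461 left.
August 1895 has 31 days: 461 − 31 = 430 left.
September 1895 has 30 days: 430 − 30 = 400 left.
October 1895 has 31 days: 400 − 31 = 369 left.
November 1895 has 30 days: 369 − 30 = 339 left.
December 1895 has 31 days: 339 − 31 = 308 left.
January 1896 has 31 days: 308 − 31 = 277 left.
February 1896 has 29 days (1896 is a leap year): 277 − 29 = 248 left.
March 1896 has 31 days: 248 − 31 = 217 left.
April 1896 has 30 days: 217 − 30 = 187 left.
May 1896 has 31 days: 187 − 31 = 156 left.
June 1896 has 30 days: 156 − 30 = 126 left.
July 1896 has 31 days: 126 − 31 = 95 left.
August 1896 has 31 days: 95 − 31 = 64 left.
September 1896 has 30 days: 64 − 30 = 34 left.
October 1896 has 31 days: 34 − 31 = 3 left.
3 days into November 1896 → November 3, 1896.
Subtracting 201 days from November 3, 1896:
Going back 3 days from November 3, 1896 reaches the end of the previous month; 201 − 3 = 198 left.
October 1896 has 31 days: 198 − 31 = 167 left.
September 1896 has 30 days: 167 − 30 = 137 left.
August 1896 has 31 days: 137 − 31 = 106 left.
July 1896 has 31 days: 106 − 31 = 75 left.
June 1896 has 30 days: 75 − 30 = 45 left.
May 1896 has 31 days: 45 − 31 = 14 left.
April 1896 has 30 days; 30 − 14 = 16 → April 16, 1896.

April 16, 1896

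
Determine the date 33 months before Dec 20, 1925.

Subtracting 33 months from December 20, 1925.
month 12 − 33 = -21, which is month 3 of year 1923 → March 1923.
Day 20 is valid in March, giving March 20, 1923.

March 20, 1923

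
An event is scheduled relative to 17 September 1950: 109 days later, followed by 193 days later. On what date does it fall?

July 16, 1951

Counting forward 109 days from September 17, 1950:
September has 30 days, so 30 − 17 = 13 days remain after September 17, 1950; 109 − 13 = 96 left.
October 1950 has 31 days: 96 − 31 = 65 left.
November 1950 has 30 days: 65 − 30 = 35 left.
December 1950 has 31 days: 35 − 31 = 4 left.
4 days into January 1951 → January 4, 1951.
Adding 193 days from January 4, 1951:
January has 31 days, so 31 − 4 = 27 days remain after January 4, 1951; 193 − 27 = 166 left.
February 1951 has 28 days (1951 is not a leap year): 166 − 28 = 138 left.
March 1951 has 31 days: 138 − 31 = 107 left.
April 1951 has 30 days: 107 − 30 = 77 left.
May 1951 has 31 days: 77 − 31 = 46 left.
June 1951 has 30 days: 46 − 30 = 16 left.
16 days into July 1951 → July 16, 1951.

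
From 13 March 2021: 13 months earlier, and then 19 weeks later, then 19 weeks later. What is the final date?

Subtracting 13 months from March 13, 2021:
month 3 − 13 = -10, which is month 2 of year 2020 → February 2020.
Day 13 is valid in February, giving February 13, 2020.
Counting forward 19 weeks (= 133 days) from February 13, 2020:
February has 29 days, so 29 − 13 = 16 days remain after February 13, 2020; 133 − 16 = 117 left.
March 2020 has 31 days: 117 − 31 = 86 left.
April 2020 has 30 days: 86 − 30 = 56 left.
May 2020 has 31 days: 56 − 31 = 25 left.
25 days into June 2020 → June 25, 2020.
Counting forward 19 weeks (= 133 days) from June 25, 2020:
June has 30 days, so 30 − 25 = 5 days remain after June 25, 2020; 133 − 5 = 128 left.
July 2020 has 31 days: 128 − 31 = 97 left.
August 2020 has 31 days: 97 − 31 = 66 left.
September 2020 has 30 days: 66 − 30 = 36 left.
October 2020 has 31 days: 36 − 31 = 5 left.
5 days into November 2020 → November 5, 2020.

November 5, 2020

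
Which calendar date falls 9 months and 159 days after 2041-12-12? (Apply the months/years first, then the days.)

Adding 9 months and 159 days from December 12, 2041: first the month/year part, then the days.
month 12 + 9 = 21, which is month 9 of year 2042 → September 2042.
Day 12 is valid in September, giving September 12, 2042.
Now add 159 days from September 12, 2042.
September has 30 days, so 30 − 12 = 18 days remain after September 12, 2042; 159 − 18 = 141 left.
October 2042 has 31 days: 141 − 31 = 110 left.
November 2042 has 30 days: 110 − 30 = 80 left.
December 2042 has 31 days: 80 − 31 = 49 left.
January 2043 has 31 days: 49 − 31 = 18 left.
18 days into February 2043 → February 18, 2043.

February 18, 2043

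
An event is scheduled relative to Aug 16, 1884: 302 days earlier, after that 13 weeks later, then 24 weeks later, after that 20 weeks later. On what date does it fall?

Going back 302 days from August 16, 1884:
Going back 16 days from August 16, 1884 reaches the end of the previous month; 302 − 16 = 286 left.
July 1884 has 31 days: 286 − 31 = 255 left.
June 1884 has 30 days: 255 − 30 = 225 left.
May 1884 has 31 days: 225 − 31 = 194 left.
April 1884 has 30 days: 194 − 30 = 164 left.
March 1884 has 31 days: 164 − 31 = 133 left.
February 1884 has 29 days (1884 is a leap year): 133 − 29 = 104 left.
January 1884 has 31 days: 104 − 31 = 73 left.
December 1883 has 31 days: 73 − 31 = 42 left.
November 1883 has 30 days: 42 − 30 = 12 left.
October 1883 has 31 days; 31 − 12 = 19 → October 19, 1883.
Advancing 13 weeks (= 91 days) from October 19, 1883:
October has 31 days, so 31 − 19 = 12 days remain after October 19, 1883; 91 − 12 = 79 left.
November 1883 has 30 days: 79 − 30 = 49 left.
December 1883 has 31 days: 49 − 31 = 18 left.
18 days into January 1884 → January 18, 1884.
Counting forward 24 weeks (= 168 days) from January 18, 1884:
January has 31 days, so 31 − 18 = 13 days remain after January 18, 1884; 168 − 13 = 155 left.
February 1884 has 29 days (1884 is a leap year): 155 − 29 = 126 left.
March 1884 has 31 days: 126 − 31 = 95 left.
April 1884 has 30 days: 95 − 30 = 65 left.
May 1884 has 31 days: 65 − 31 = 34 left.
June 1884 has 30 days: 34 − 30 = 4 left.
4 days into July 1884 → July 4, 1884.
Advancing 20 weeks (= 140 days) from July 4, 1884:
July has 31 days, so 31 − 4 = 27 days remain after July 4, 1884; 140 − 27 = 113 left.
August 1884 has 31 days: 113 − 31 = 82 left.
September 1884 has 30 days: 82 − 30 = 52 left.
October 1884 has 31 days: 52 − 31 = 21 left.
21 days into November 1884 → November 21, 1884.

November 21, 1884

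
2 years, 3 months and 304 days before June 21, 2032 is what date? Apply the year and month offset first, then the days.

May 21, 2029

Subtracting 2 years, 3 months and 304 days from June 21, 2032: first the month/year part, then the days.
-2 years → 2030; month 6 − 3 = 3 → March 2030.
Day 21 is valid in March, giving March 21, 2030.
Now subtract 304 days from March 21, 2030.
Going back 21 days from March 21, 2030 reaches the end of the previous month; 304 − 21 = 283 left.
February 2030 has 28 days (2030 is not a leap year): 283 − 28 = 255 left.
January 2030 has 31 days: 255 − 31 = 224 left.
December 2029 has 31 days: 224 − 31 = 193 left.
November 2029 has 30 days: 193 − 30 = 163 left.
October 2029 has 31 days: 163 − 31 = 132 left.
September 2029 has 30 days: 132 − 30 = 102 left.
August 2029 has 31 days: 102 − 31 = 71 left.
July 2029 has 31 days: 71 − 31 = 40 left.
June 2029 has 30 days: 40 − 30 = 10 left.
May 2029 has 31 days; 31 − 10 = 21 → May 21, 2029.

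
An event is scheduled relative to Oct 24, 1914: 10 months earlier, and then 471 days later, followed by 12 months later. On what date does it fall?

Counting back 10 months from October 24, 1914:
month 10 − 10 = 0, which is month 12 of year 1913 → December 1913.
Day 24 is valid in December, giving December 24, 1913.
Adding 471 days from December 24, 1913:
December has 31 days, so 31 − 24 = 7 days remain after December 24, 1913; 471 − 7 = 464 left.
January 1914 has 31 days: 464 − 31 = 433 left.
February 1914 has 28 days (1914 is not a leap year): 433 − 28 = 405 left.
March 1914 has 31 days: 405 − 31 = 374 left.
April 1914 has 30 days: 374 − 30 = 344 left.
May 1914 has 31 days: 344 − 31 = 313 left.
June 1914 has 30 days: 313 − 30 = 283 left.
July 1914 has 31 days: 283 − 31 = 252 left.
August 1914 has 31 days: 252 − 31 = 221 left.
September 1914 has 30 days: 221 − 30 = 191 left.
October 1914 has 31 days: 191 − 31 = 160 left.
November 1914 has 30 days: 160 − 30 = 130 left.
December 1914 has 31 days: 130 − 31 = 99 left.
January 1915 has 31 days: 99 − 31 = 68 left.
February 1915 has 28 days (1915 is not a leap year): 68 − 28 = 40 left.
March 1915 has 31 days: 40 − 31 = 9 left.
9 days into April 1915 → April 9, 1915.
Advancing 12 months from April 9, 1915:
month 4 + 12 = 16, which is month 4 of year 1916 → April 1916.
Day 9 is valid in April, giving April 9, 1916.

April 9, 1916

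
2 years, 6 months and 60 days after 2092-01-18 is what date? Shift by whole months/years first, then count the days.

Adding 2 years, 6 months and 60 days from January 18, 2092: first the month/year part, then the days.
+2 years → 2094; month 1 + 6 = 7 → July 2094.
Day 18 is valid in July, giving July 18, 2094.
Now add 60 days from July 18, 2094.
July has 31 days, so 31 − 18 = 13 days remain after July 18, 2094; 60 − 13 = 47 left.
August 2094 has 31 days: 47 − 31 = 16 left.
16 days into September 2094 → September 16, 2094.

September 16, 2094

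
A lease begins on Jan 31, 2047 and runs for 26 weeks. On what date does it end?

August 1, 2047

Adding 26 weeks = 182 days from January 31, 2047.
January has 31 days, so 31 − 31 = 0 days remain after January 31, 2047; 182 − 0 = 182 left.
February 2047 has 28 days (2047 is not a leap year): 182 − 28 = 154 left.
March 2047 has 31 days: 154 − 31 = 123 left.
April 2047 has 30 days: 123 − 30 = 93 left.
May 2047 has 31 days: 93 − 31 = 62 left.
June 2047 has 30 days: 62 − 30 = 32 left.
July 2047 has 31 days: 32 − 31 = 1 left.
1 day into August 2047 → August 1, 2047.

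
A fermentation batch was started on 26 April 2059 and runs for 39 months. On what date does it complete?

July 26, 2062

Counting forward 39 months from April 26, 2059.
month 4 + 39 = 43, which is month 7 of year 2062 → July 2062.
Day 26 is valid in July, giving July 26, 2062.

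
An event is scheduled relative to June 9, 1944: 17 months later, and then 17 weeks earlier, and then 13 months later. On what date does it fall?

August 13, 1946

Adding 17 months from June 9, 1944:
month 6 + 17 = 23, which is month 11 of year 1945 → November 1945.
Day 9 is valid in November, giving November 9, 1945.
Going back 17 weeks (= 119 days) from November 9, 1945:
Going back 9 days from November 9, 1945 reaches the end of the previous month; 119 − 9 = 110 left.
October 1945 has 31 days: 110 − 31 = 79 left.
September 1945 has 30 days: 79 − 30 = 49 left.
August 1945 has 31 days: 49 − 31 = 18 left.
July 1945 has 31 days; 31 − 18 = 13 → July 13, 1945.
Adding 13 months from July 13, 1945:
month 7 + 13 = 20, which is month 8 of year 1946 → August 1946.
Day 13 is valid in August, giving August 13, 1946.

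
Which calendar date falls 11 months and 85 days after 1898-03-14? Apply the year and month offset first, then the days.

Adding 11 months and 85 days from March 14, 1898: first the month/year part, then the days.
month 3 + 11 = 14, which is month 2 of year 1899 → February 1899.
Day 14 is valid in February, giving February 14, 1899.
Now add 85 days from February 14, 1899.
February has 28 days, so 28 − 14 = 14 days remain after February 14, 1899; 85 − 14 = 71 left.
March 1899 has 31 days: 71 − 31 = 40 left.
April 1899 has 30 days: 40 − 30 = 10 left.
10 days into May 1899 → May 10, 1899.

May 10, 1899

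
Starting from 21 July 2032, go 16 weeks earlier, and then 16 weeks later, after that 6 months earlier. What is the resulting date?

January 21, 2032

Going back 16 weeks (= 112 days) from July 21, 2032:
Going back 21 days from July 21, 2032 reaches the end of the previous month; 112 − 21 = 91 left.
June 2032 has 30 days: 91 − 30 = 61 left.
May 2032 has 31 days: 61 − 31 = 30 left.
April 2032 has 30 days: 30 − 30 = 0 left.
March 2032 has 31 days; 31 − 0 = 31 → March 31, 2032.
Advancing 16 weeks (= 112 days) from March 31, 2032:
March has 31 days, so 31 − 31 = 0 days remain after March 31, 2032; 112 − 0 = 112 left.
April 2032 has 30 days: 112 − 30 = 82 left.
May 2032 has 31 days: 82 − 31 = 51 left.
June 2032 has 30 days: 51 − 30 = 21 left.
21 days into July 2032 → July 21, 2032.
Going back 6 months from July 21, 2032:
month 7 − 6 = 1 → January 2032.
Day 21 is valid in January, giving January 21, 2032.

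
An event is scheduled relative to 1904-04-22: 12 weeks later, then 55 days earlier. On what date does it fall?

Adding 12 weeks (= 84 days) from April 22, 1904:
April has 30 days, so 30 − 22 = 8 days remain after April 22, 1904; 84 − 8 = 76 left.
May 1904 has 31 days: 76 − 31 = 45 left.
June 1904 has 30 days: 45 − 30 = 15 left.
15 days into July 1904 → July 15, 1904.
Going back 55 days from July 15, 1904:
Going back 15 days from July 15, 1904 reaches the end of the previous month; 55 − 15 = 40 left.
June 1904 has 30 days: 40 − 30 = 10 left.
May 1904 has 31 days; 31 − 10 = 21 → May 21, 1904.

May 21, 1904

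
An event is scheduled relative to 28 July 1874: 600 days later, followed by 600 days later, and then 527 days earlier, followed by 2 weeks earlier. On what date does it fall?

May 17, 1876

Adding 600 days from July 28, 1874:
July has 31 days, so 31 − 28 = 3 days remain after July 28, 1874; 600 − 3 = 597 left.
August 1874 has 31 days: 597 − 31 = 566 left.
September 1874 has 30 days: 566 − 30 = 536 left.
October 1874 has 31 days: 536 − 31 = 505 left.
November 1874 has 30 days: 505 − 30 = 475 left.
December 1874 has 31 days: 475 − 31 = 444 left.
January 1875 has 31 days: 444 − 31 = 413 left.
February 1875 has 28 days (1875 is not a leap year): 413 − 28 = 385 left.
March 1875 has 31 days: 385 − 31 = 354 left.
April 1875 has 30 days: 354 − 30 = 324 left.
May 1875 has 31 days: 324 − 31 = 293 left.
June 1875 has 30 days: 293 − 30 = 263 left.
July 1875 has 31 days: 263 − 31 = 232 left.
August 1875 has 31 days: 232 − 31 = 201 left.
September 1875 has 30 days: 201 − 30 = 171 left.
October 1875 has 31 days: 171 − 31 = 140 left.
November 1875 has 30 days: 140 − 30 = 110 left.
December 1875 has 31 days: 110 − 31 = 79 left.
January 1876 has 31 days: 79 − 31 = 48 left.
February 1876 has 29 days (1876 is a leap year): 48 − 29 = 19 left.
19 days into March 1876 → March 19, 1876.
Advancing 600 days from March 19, 1876:
March has 31 days, so 31 − 19 = 12 days remain after March 19, 1876; 600 − 12 = 588 left.
April 1876 has 30 days: 588 − 30 = 558 left.
May 1876 has 31 days: 558 − 31 = 527 left.
June 1876 has 30 days: 527 − 30 = 497 left.
July 1876 has 31 days: 497 − 31 = 466 left.
August 1876 has 31 days: 466 − 31 = 435 left.
September 1876 has 30 days: 435 − 30 = 405 left.
October 1876 has 31 days: 405 − 31 = 374 left.
November 1876 has 30 days: 374 − 30 = 344 left.
December 1876 has 31 days: 344 − 31 = 313 left.
January 1877 has 31 days: 313 − 31 = 282 left.
February 1877 has 28 days (1877 is not a leap year): 282 − 28 = 254 left.
March 1877 has 31 days: 254 − 31 = 223 left.
April 1877 has 30 days: 223 − 30 = 193 left.
May 1877 has 31 days: 193 − 31 = 162 left.
June 1877 has 30 days: 162 − 30 = 132 left.
July 1877 has 31 days: 132 − 31 = 101 left.
August 1877 has 31 days: 101 − 31 = 70 left.
September 1877 has 30 days: 70 − 30 = 40 left.
October 1877 has 31 days: 40 − 31 = 9 left.
9 days into November 1877 → November 9, 1877.
Counting back 527 days from November 9, 1877:
Going back 9 days from November 9, 1877 reaches the end of the previous month; 527 − 9 = 518 left.
October 1877 has 31 days: 518 − 31 = 487 left.
September 1877 has 30 days: 487 − 30 = 457 left.
August 1877 has 31 days: 457 − 31 = 426 left.
July 1877 has 31 days: 426 − 31 = 395 left.
June 1877 has 30 days: 395 − 30 = 365 left.
May 1877 has 31 days: 365 − 31 = 334 left.
April 1877 has 30 days: 334 − 30 = 304 left.
March 1877 has 31 days: 304 − 31 = 273 left.
February 1877 has 28 days (1877 is not a leap year): 273 − 28 = 245 left.
January 1877 has 31 days: 245 − 31 = 214 left.
December 1876 has 31 days: 214 − 31 = 183 left.
November 1876 has 30 days: 183 − 30 = 153 left.
October 1876 has 31 days: 153 − 31 = 122 left.
September 1876 has 30 days: 122 − 30 = 92 left.
August 1876 has 31 days: 92 − 31 = 61 left.
July 1876 has 31 days: 61 − 31 = 30 left.
June 1876 has 30 days: 30 − 30 = 0 left.
May 1876 has 31 days; 31 − 0 = 31 → May 31, 1876.
Counting back 2 weeks (= 14 days) from May 31, 1876:
31 − 14 = 17, still in May 1876.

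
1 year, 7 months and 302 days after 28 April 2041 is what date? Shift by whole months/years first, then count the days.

September 26, 2043

Advancing 1 year, 7 months and 302 days from April 28, 2041: first the month/year part, then the days.
+1 year → 2042; month 4 + 7 = 11 → November 2042.
Day 28 is valid in November, giving November 28, 2042.
Now add 302 days from November 28, 2042.
November has 30 days, so 30 − 28 = 2 days remain after November 28, 2042; 302 − 2 = 300 left.
December 2042 has 31 days: 300 − 31 = 269 left.
January 2043 has 31 days: 269 − 31 = 238 left.
February 2043 has 28 days (2043 is not a leap year): 238 − 28 = 210 left.
March 2043 has 31 days: 210 − 31 = 179 left.
April 2043 has 30 days: 179 − 30 = 149 left.
May 2043 has 31 days: 149 − 31 = 118 left.
June 2043 has 30 days: 118 − 30 = 88 left.
July 2043 has 31 days: 88 − 31 = 57 left.
August 2043 has 31 days: 57 − 31 = 26 left.
26 days into September 2043 → September 26, 2043.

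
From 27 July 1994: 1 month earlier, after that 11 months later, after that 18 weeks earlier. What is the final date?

January 21, 1995

Counting back 1 month from July 27, 1994:
month 7 − 1 = 6 → June 1994.
Day 27 is valid in June, giving June 27, 1994.
Advancing 11 months from June 27, 1994:
month 6 + 11 = 17, which is month 5 of year 1995 → May 1995.
Day 27 is valid in May, giving May 27, 1995.
Subtracting 18 weeks (= 126 days) from May 27, 1995:
Going back 27 days from May 27, 1995 reaches the end of the previous month; 126 − 27 = 99 left.
April 1995 has 30 days: 99 − 30 = 69 left.
March 1995 has 31 days: 69 − 31 = 38 left.
February 1995 has 28 days (1995 is not a leap year): 38 − 28 = 10 left.
January 1995 has 31 days; 31 − 10 = 21 → January 21, 1995.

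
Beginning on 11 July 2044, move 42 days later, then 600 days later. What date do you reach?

April 14, 2046

Counting forward 42 days from July 11, 2044:
July has 31 days, so 31 − 11 = 20 days remain after July 11, 2044; 42 − 20 = 22 left.
22 days into August 2044 → August 22, 2044.
Advancing 600 days from August 22, 2044:
August has 31 days, so 31 − 22 = 9 days remain after August 22, 2044; 600 − 9 = 591 left.
September 2044 has 30 days: 591 − 30 = 561 left.
October 2044 has 31 days: 561 − 31 = 530 left.
November 2044 has 30 days: 530 − 30 = 500 left.
December 2044 has 31 days: 500 − 31 = 469 left.
January 2045 has 31 days: 469 − 31 = 438 left.
February 2045 has 28 days (2045 is not a leap year): 438 − 28 = 410 left.
March 2045 has 31 days: 410 − 31 = 379 left.
April 2045 has 30 days: 379 − 30 = 349 left.
May 2045 has 31 days: 349 − 31 = 318 left.
June 2045 has 30 days: 318 − 30 = 288 left.
July 2045 has 31 days: 288 − 31 = 257 left.
August 2045 has 31 days: 257 − 31 = 226 left.
September 2045 has 30 days: 226 − 30 = 196 left.
October 2045 has 31 days: 196 − 31 = 165 left.
November 2045 has 30 days: 165 − 30 = 135 left.
December 2045 has 31 days: 135 − 31 = 104 left.
January 2046 has 31 days: 104 − 31 = 73 left.
February 2046 has 28 days (2046 is not a leap year): 73 − 28 = 45 left.
March 2046 has 31 days: 45 − 31 = 14 left.
14 days into April 2046 → April 14, 2046.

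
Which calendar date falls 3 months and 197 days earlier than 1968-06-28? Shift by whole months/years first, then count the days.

September 13, 1967

Going back 3 months and 197 days from June 28, 1968: first the month/year part, then the days.
month 6 − 3 = 3 → March 1968.
Day 28 is valid in March, giving March 28, 1968.
Now subtract 197 days from March 28, 1968.
Going back 28 days from March 28, 1968 reaches the end of the previous month; 197 − 28 = 169 left.
February 1968 has 29 days (1968 is a leap year): 169 − 29 = 140 left.
January 1968 has 31 days: 140 − 31 = 109 left.
December 1967 has 31 days: 109 − 31 = 78 left.
November 1967 has 30 days: 78 − 30 = 48 left.
October 1967 has 31 days: 48 − 31 = 17 left.
September 1967 has 30 days; 30 − 17 = 13 → September 13, 1967.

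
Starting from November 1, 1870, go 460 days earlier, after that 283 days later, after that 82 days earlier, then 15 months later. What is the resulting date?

May 15, 1871

Going back 460 days from November 1, 1870:
Going back 1 day from November 1, 1870 reaches the end of the previous month; 460 − 1 = 459 left.
October 1870 has 31 days: 459 − 31 = 428 left.
September 1870 has 30 days: 428 − 30 = 398 left.
August 1870 has 31 days: 398 − 31 = 367 left.
July 1870 has 31 days: 367 − 31 = 336 left.
June 1870 has 30 days: 336 − 30 = 306 left.
May 1870 has 31 days: 306 − 31 = 275 left.
April 1870 has 30 days: 275 − 30 = 245 left.
March 1870 has 31 days: 245 − 31 = 214 left.
February 1870 has 28 days (1870 is not a leap year): 214 − 28 = 186 left.
January 1870 has 31 days: 186 − 31 = 155 left.
December 1869 has 31 days: 155 − 31 = 124 left.
November 1869 has 30 days: 124 − 30 = 94 left.
October 1869 has 31 days: 94 − 31 = 63 left.
September 1869 has 30 days: 63 − 30 = 33 left.
August 1869 has 31 days: 33 − 31 = 2 left.
July 1869 has 31 days; 31 − 2 = 29 → July 29, 1869.
Counting forward 283 days from July 29, 1869:
July has 31 days, so 31 − 29 = 2 days remain after July 29, 1869; 283 − 2 = 281 left.
August 1869 has 31 days: 281 − 31 = 250 left.
September 1869 has 30 days: 250 − 30 = 220 left.
October 1869 has 31 days: 220 − 31 = 189 left.
November 1869 has 30 days: 189 − 30 = 159 left.
December 1869 has 31 days: 159 − 31 = 128 left.
January 1870 has 31 days: 128 − 31 = 97 left.
February 1870 has 28 days (1870 is not a leap year): 97 − 28 = 69 left.
March 1870 has 31 days: 69 − 31 = 38 left.
April 1870 has 30 days: 38 − 30 = 8 left.
8 days into May 1870 → May 8, 1870.
Subtracting 82 days from May 8, 1870:
Going back 8 days from May 8, 1870 reaches the end of the previous month; 82 − 8 = 74 left.
April 1870 has 30 days: 74 − 30 = 44 left.
March 1870 has 31 days: 44 − 31 = 13 left.
February 1870 has 28 days; 28 − 13 = 15 → February 15, 1870.
Adding 15 months from February 15, 1870:
month 2 + 15 = 17, which is month 5 of year 1871 → May 1871.
Day 15 is valid in May, giving May 15, 1871.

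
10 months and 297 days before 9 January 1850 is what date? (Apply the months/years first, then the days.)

May 16, 1848

Counting back 10 months and 297 days from January 9, 1850: first the month/year part, then the days.
month 1 − 10 = -9, which is month 3 of year 1849 → March 1849.
Day 9 is valid in March, giving March 9, 1849.
Now subtract 297 days from March 9, 1849.
Going back 9 days from March 9, 1849 reaches the end of the previous month; 297 − 9 = 288 left.
February 1849 has 28 days (1849 is not a leap year): 288 − 28 = 260 left.
January 1849 has 31 days: 260 − 31 = 229 left.
December 1848 has 31 days: 229 − 31 = 198 left.
November 1848 has 30 days: 198 − 30 = 168 left.
October 1848 has 31 days: 168 − 31 = 137 left.
September 1848 has 30 days: 137 − 30 = 107 left.
August 1848 has 31 days: 107 − 31 = 76 left.
July 1848 has 31 days: 76 − 31 = 45 left.
June 1848 has 30 days: 45 − 30 = 15 left.
May 1848 has 31 days; 31 − 15 = 16 → May 16, 1848.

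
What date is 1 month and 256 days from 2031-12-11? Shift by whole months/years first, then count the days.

Counting forward 1 month and 256 days from December 11, 2031: first the month/year part, then the days.
month 12 + 1 = 13, which is month 1 of year 2032 → January 2032.
Day 11 is valid in January, giving January 11, 2032.
Now add 256 days from January 11, 2032.
January has 31 days, so 31 − 11 = 20 days remain after January 11, 2032; 256 − 20 = 236 left.
February 2032 has 29 days (2032 is a leap year): 236 − 29 = 207 left.
March 2032 has 31 days: 207 − 31 = 176 left.
April 2032 has 30 days: 176 − 30 = 146 left.
May 2032 has 31 days: 146 − 31 = 115 left.
June 2032 has 30 days: 115 − 30 = 85 left.
July 2032 has 31 days: 85 − 31 = 54 left.
August 2032 has 31 days: 54 − 31 = 23 left.
23 days into September 2032 → September 23, 2032.

September 23, 2032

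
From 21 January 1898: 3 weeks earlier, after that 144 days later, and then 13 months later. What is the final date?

June 24, 1899

Counting back 3 weeks (= 21 days) from January 21, 1898:
Going back 21 days from January 21, 1898 reaches the end of the previous month; 21 − 21 = 0 left.
December 1897 has 31 days; 31 − 0 = 31 → December 31, 1897.
Advancing 144 days from December 31, 1897:
December has 31 days, so 31 − 31 = 0 days remain after December 31, 1897; 144 − 0 = 144 left.
January 1898 has 31 days: 144 − 31 = 113 left.
February 1898 has 28 days (1898 is not a leap year): 113 − 28 = 85 left.
March 1898 has 31 days: 85 − 31 = 54 left.
April 1898 has 30 days: 54 − 30 = 24 left.
24 days into May 1898 → May 24, 1898.
Adding 13 months from May 24, 1898:
month 5 + 13 = 18, which is month 6 of year 1899 → June 1899.
Day 24 is valid in June, giving June 24, 1899.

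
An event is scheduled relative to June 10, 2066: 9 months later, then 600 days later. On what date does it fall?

Counting forward 9 months from June 10, 2066:
month 6 + 9 = 15, which is month 3 of year 2067 → March 2067.
Day 10 is valid in March, giving March 10, 2067.
Advancing 600 days from March 10, 2067:
March has 31 days, so 31 − 10 = 21 days remain after March 10, 2067; 600 − 21 = 579 left.
April 2067 has 30 days: 579 − 30 = 549 left.
May 2067 has 31 days: 549 − 31 = 518 left.
June 2067 has 30 days: 518 − 30 = 488 left.
July 2067 has 31 days: 488 − 31 = 457 left.
August 2067 has 31 days: 457 − 31 = 426 left.
September 2067 has 30 days: 426 − 30 = 396 left.
October 2067 has 31 days: 396 − 31 = 365 left.
November 2067 has 30 days: 365 − 30 = 335 left.
December 2067 has 31 days: 335 − 31 = 304 left.
January 2068 has 31 days: 304 − 31 = 273 left.
February 2068 has 29 days (2068 is a leap year): 273 − 29 = 244 left.
March 2068 has 31 days: 244 − 31 = 213 left.
April 2068 has 30 days: 213 − 30 = 183 left.
May 2068 has 31 days: 183 − 31 = 152 left.
June 2068 has 30 days: 152 − 30 = 122 left.
July 2068 has 31 days: 122 − 31 = 91 left.
August 2068 has 31 days: 91 − 31 = 60 left.
September 2068 has 30 days: 60 − 30 = 30 left.
30 days into October 2068 → October 30, 2068.

October 30, 2068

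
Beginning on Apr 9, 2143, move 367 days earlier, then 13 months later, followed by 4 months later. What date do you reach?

September 7, 2143

Going back 367 days from April 9, 2143:
Going back 9 days from April 9, 2143 reaches the end of the previous month; 367 − 9 = 358 left.
March 2143 has 31 days: 358 − 31 = 327 left.
February 2143 has 28 days (2143 is not a leap year): 327 − 28 = 299 left.
January 2143 has 31 days: 299 − 31 = 268 left.
December 2142 has 31 days: 268 − 31 = 237 left.
November 2142 has 30 days: 237 − 30 = 207 left.
October 2142 has 31 days: 207 − 31 = 176 left.
September 2142 has 30 days: 176 − 30 = 146 left.
August 2142 has 31 days: 146 − 31 = 115 left.
July 2142 has 31 days: 115 − 31 = 84 left.
June 2142 has 30 days: 84 − 30 = 54 left.
May 2142 has 31 days: 54 − 31 = 23 left.
April 2142 has 30 days; 30 − 23 = 7 → April 7, 2142.
Advancing 13 months from April 7, 2142:
month 4 + 13 = 17, which is month 5 of year 2143 → May 2143.
Day 7 is valid in May, giving May 7, 2143.
Adding 4 months from May 7, 2143:
month 5 + 4 = 9 → September 2143.
Day 7 is valid in September, giving September 7, 2143.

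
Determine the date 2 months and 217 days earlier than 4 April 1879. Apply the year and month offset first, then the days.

Going back 2 months and 217 days from April 4, 1879: first the month/year part, then the days.
month 4 − 2 = 2 → February 1879.
Day 4 is valid in February, giving February 4, 1879.
Now subtract 217 days from February 4, 1879.
Going back 4 days from February 4, 1879 reaches the end of the previous month; 217 − 4 = 213 left.
January 1879 has 31 days: 213 − 31 = 182 left.
December 1878 has 31 days: 182 − 31 = 151 left.
November 1878 has 30 days: 151 − 30 = 121 left.
October 1878 has 31 days: 121 − 31 = 90 left.
September 1878 has 30 days: 90 − 30 = 60 left.
August 1878 has 31 days: 60 − 31 = 29 left.
July 1878 has 31 days; 31 − 29 = 2 → July 2, 1878.

July 2, 1878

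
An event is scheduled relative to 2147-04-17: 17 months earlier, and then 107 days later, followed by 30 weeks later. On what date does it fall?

September 30, 2146

Subtracting 17 months from April 17, 2147:
month 4 − 17 = -13, which is month 11 of year 2145 → November 2145.
Day 17 is valid in November, giving November 17, 2145.
Adding 107 days from November 17, 2145:
November has 30 days, so 30 − 17 = 13 days remain after November 17, 2145; 107 − 13 = 94 left.
December 2145 has 31 days: 94 − 31 = 63 left.
January 2146 has 31 days: 63 − 31 = 32 left.
February 2146 has 28 days (2146 is not a leap year): 32 − 28 = 4 left.
4 days into March 2146 → March 4, 2146.
Counting forward 30 weeks (= 210 days) from March 4, 2146:
March has 31 days, so 31 − 4 = 27 days remain after March 4, 2146; 210 − 27 = 183 left.
April 2146 has 30 days: 183 − 30 = 153 left.
May 2146 has 31 days: 153 − 31 = 122 left.
June 2146 has 30 days: 122 − 30 = 92 left.
July 2146 has 31 days: 92 − 31 = 61 left.
August 2146 has 31 days: 61 − 31 = 30 left.
30 days into September 2146 → September 30, 2146.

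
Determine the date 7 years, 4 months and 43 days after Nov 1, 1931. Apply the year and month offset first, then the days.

April 13, 1939

Adding 7 years, 4 months and 43 days from November 1, 1931: first the month/year part, then the days.
+7 years → 1938; month 11 + 4 = 15, which is month 3 of year 1939 → March 1939.
Day 1 is valid in March, giving March 1, 1939.
Now add 43 days from March 1, 1939.
March has 31 days, so 31 − 1 = 30 days remain after March 1, 1939; 43 − 30 = 13 left.
13 days into April 1939 → April 13, 1939.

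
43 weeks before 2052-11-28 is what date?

Counting back 43 weeks = 301 days from November 28, 2052.
Going back 28 days from November 28, 2052 reaches the end of the previous month; 301 − 28 = 273 left.
October 2052 has 31 days: 273 − 31 = 242 left.
September 2052 has 30 days: 242 − 30 = 212 left.
August 2052 has 31 days: 212 − 31 = 181 left.
July 2052 has 31 days: 181 − 31 = 150 left.
June 2052 has 30 days: 150 − 30 = 120 left.
May 2052 has 31 days: 120 − 31 = 89 left.
April 2052 has 30 days: 89 − 30 = 59 left.
March 2052 has 31 days: 59 − 31 = 28 left.
February 2052 has 29 days; 29 − 28 = 1 → February 1, 2052.

February 1, 2052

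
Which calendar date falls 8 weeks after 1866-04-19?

June 14, 1866

Advancing 8 weeks = 56 days from April 19, 1866.
April has 30 days, so 30 − 19 = 11 days remain after April 19, 1866; 56 − 11 = 45 left.
May 1866 has 31 days: 45 − 31 = 14 left.
14 days into June 1866 → June 14, 1866.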